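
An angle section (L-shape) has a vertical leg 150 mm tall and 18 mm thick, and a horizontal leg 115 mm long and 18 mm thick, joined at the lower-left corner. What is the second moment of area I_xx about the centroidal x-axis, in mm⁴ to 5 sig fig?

Break the section into simple shapes (no overlaps), measuring from the bottom-left corner of the bounding box.
Vertical leg: 18 × 150, A = 2 700 mm², y = 75 mm, Ī = 5 062 500 mm⁴.
Horizontal leg (remainder): 97 × 18, A = 1 746 mm², y = 9 mm, Ī = 47 142 mm⁴.
Centroid: ȳ = ΣA·y / ΣA = 49.08097 mm.
Transfer each piece to the centroidal x-axis using Ī + A·d² with d = y − 49.08097:
  vertical leg: d = 25.91903 mm → contributes +6 876 349 mm⁴
  horizontal leg (remainder): d = -40.08097 mm → contributes +2 852 064 mm⁴
Total I = 9 728 413 mm⁴.

I_xx ≈ 9.7284 × 10⁶ mm⁴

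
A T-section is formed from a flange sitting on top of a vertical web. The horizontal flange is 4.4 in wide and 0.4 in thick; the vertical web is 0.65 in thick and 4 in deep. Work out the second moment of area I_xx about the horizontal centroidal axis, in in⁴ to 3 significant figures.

Break the section into simple shapes (no overlaps), measuring from the bottom-left corner of the bounding box.
Flange: 4.4 × 0.4, A = 1.76 in², y = 4.2 in, Ī = 0.023467 in⁴.
Web: 0.65 × 4, A = 2.6 in², y = 2 in, Ī = 3.4667 in⁴.
Centroid: ȳ = ΣA·y / ΣA = 2.8881 in.
Transfer each piece to the horizontal centroidal axis using Ī + A·d² with d = y − 2.8881:
  flange: d = 1.3119 in → contributes +3.0527 in⁴
  web: d = -0.88807 in → contributes +5.5172 in⁴
Total I = 8.5699 in⁴.

I_xx ≈ 8.57 in⁴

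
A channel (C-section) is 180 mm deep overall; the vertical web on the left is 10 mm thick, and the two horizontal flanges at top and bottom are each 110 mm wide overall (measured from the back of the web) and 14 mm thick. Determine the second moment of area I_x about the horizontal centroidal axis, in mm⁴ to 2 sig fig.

Break the section into simple shapes (no overlaps), measuring from the bottom-left corner of the bounding box.
Web: 10 × 180, A = 1 800 mm², y = 90 mm, Ī = 4 860 000 mm⁴.
Top flange (beyond web): 100 × 14, A = 1 400 mm², y = 173 mm, Ī = 22 867 mm⁴.
Bottom flange (beyond web): 100 × 14, A = 1 400 mm², y = 7 mm, Ī = 22 867 mm⁴.
By symmetry the centroid is at mid-height, ȳ = 90 mm.
Transfer each piece to the horizontal centroidal axis using Ī + A·d² with d = y − 90:
  web: d = 0 mm → contributes +4 860 000 mm⁴
  top flange (beyond web): d = 83 mm → contributes +9 667 467 mm⁴
  bottom flange (beyond web): d = -83 mm → contributes +9 667 467 mm⁴
Total I = 24 194 933 mm⁴.

I_x ≈ 2.4 × 10⁷ mm⁴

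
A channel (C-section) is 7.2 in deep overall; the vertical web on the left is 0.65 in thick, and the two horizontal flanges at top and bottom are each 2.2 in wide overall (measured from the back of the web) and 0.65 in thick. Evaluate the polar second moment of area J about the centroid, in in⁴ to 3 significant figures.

J ≈ 44.2 in⁴

Break the section into simple shapes (no overlaps), measuring from the bottom-left corner of the bounding box.
Web: 0.65 × 7.2, A = 4.68 in², y = 3.6 in, Ī = 20.218 in⁴.
Top flange (beyond web): 1.55 × 0.65, A = 1.0075 in², y = 6.875 in, Ī = 0.035472 in⁴.
Bottom flange (beyond web): 1.55 × 0.65, A = 1.0075 in², y = 0.325 in, Ī = 0.035472 in⁴.
By symmetry the centroid is at mid-height, ȳ = 3.6 in.
Transfer each piece to the centroidal x-axis using Ī + A·d² with d = y − 3.6:
  web: d = 0 in → contributes +20.218 in⁴
  top flange (beyond web): d = 3.275 in → contributes +10.842 in⁴
  bottom flange (beyond web): d = -3.275 in → contributes +10.842 in⁴
Total I = 41.901 in⁴.
For the y-axis: x̄ = 0.65607 in.
Repeating about the centroidal y-axis gives I_y = 2.2725 in⁴.
Polar second moment: J = I_x + I_y = 44.173 in⁴.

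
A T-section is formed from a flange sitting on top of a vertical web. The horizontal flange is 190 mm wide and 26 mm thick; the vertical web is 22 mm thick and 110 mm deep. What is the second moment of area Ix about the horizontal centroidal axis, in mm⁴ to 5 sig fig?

Ix ≈ 1.0229 × 10⁷ mm⁴

Treat the section as a set of non-overlapping primitives; coordinates are from the bounding-box lower-left.
Flange: 190 × 26, A = 4 940 mm², y = 123 mm, Ī = 278286.7 mm⁴.
Web: 22 × 110, A = 2 420 mm², y = 55 mm, Ī = 2 440 167 mm⁴.
Centroid: ȳ = ΣA·y / ΣA = 100.6413 mm.
Transfer each piece to the horizontal centroidal axis using Ī + A·d² with d = y − 100.6413:
  flange: d = 22.3587 mm → contributes +2 747 848 mm⁴
  web: d = -45.6413 mm → contributes +7 481 338 mm⁴
Total I = 10 229 186 mm⁴.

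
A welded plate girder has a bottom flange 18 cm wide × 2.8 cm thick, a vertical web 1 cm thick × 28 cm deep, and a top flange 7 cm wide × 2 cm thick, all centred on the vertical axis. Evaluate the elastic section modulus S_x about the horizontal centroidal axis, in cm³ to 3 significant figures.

Break the section into simple shapes (no overlaps), measuring from the bottom-left corner of the bounding box.
Bottom plate: 18 × 2.8, A = 50.4 cm², y = 1.4 cm, Ī = 32.928 cm⁴.
Web plate: 1 × 28, A = 28 cm², y = 16.8 cm, Ī = 1829.3 cm⁴.
Top plate: 7 × 2, A = 14 cm², y = 31.8 cm, Ī = 4.6667 cm⁴.
Centroid: ȳ = ΣA·y / ΣA = 10.673 cm.
Transfer each piece to the horizontal centroidal axis using Ī + A·d² with d = y − 10.673:
  bottom plate: d = -9.2727 cm → contributes +4366.5 cm⁴
  web plate: d = 6.1273 cm → contributes +2880.6 cm⁴
  top plate: d = 21.127 cm → contributes +6253.7 cm⁴
Total I = 13 501 cm⁴.
Extreme fibre distance c = 22.127 cm; S = I/c = 610.14 cm³.

S_x ≈ 610 cm³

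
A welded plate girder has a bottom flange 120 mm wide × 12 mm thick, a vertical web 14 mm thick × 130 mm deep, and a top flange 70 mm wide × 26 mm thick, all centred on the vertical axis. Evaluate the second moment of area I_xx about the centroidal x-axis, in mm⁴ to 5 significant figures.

Split into non-overlapping primitives; take the origin at the lower-left of the bounding box.
Bottom plate: 120 × 12, A = 1 440 mm², y = 6 mm, Ī = 17 280 mm⁴.
Web plate: 14 × 130, A = 1 820 mm², y = 77 mm, Ī = 2 563 167 mm⁴.
Top plate: 70 × 26, A = 1 820 mm², y = 155 mm, Ī = 102526.7 mm⁴.
Centroid: ȳ = ΣA·y / ΣA = 84.8189 mm.
Transfer each piece to the centroidal x-axis using Ī + A·d² with d = y − 84.8189:
  bottom plate: d = -78.8189 mm → contributes +8 963 163 mm⁴
  web plate: d = -7.818898 mm → contributes +2 674 433 mm⁴
  top plate: d = 70.1811 mm → contributes +9 066 731 mm⁴
Total I = 20 704 327 mm⁴.

I_xx ≈ 2.0704 × 10⁷ mm⁴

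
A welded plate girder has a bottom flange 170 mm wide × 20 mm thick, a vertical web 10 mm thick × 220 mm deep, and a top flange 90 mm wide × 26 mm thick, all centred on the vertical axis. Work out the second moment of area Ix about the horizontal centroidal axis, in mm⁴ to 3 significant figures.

Treat the section as a set of non-overlapping primitives; coordinates are from the bounding-box lower-left.
Bottom plate: 170 × 20, A = 3 400 mm², y = 10 mm, Ī = 113 333 mm⁴.
Web plate: 10 × 220, A = 2 200 mm², y = 130 mm, Ī = 8 873 333 mm⁴.
Top plate: 90 × 26, A = 2 340 mm², y = 253 mm, Ī = 131 820 mm⁴.
Centroid: ȳ = ΣA·y / ΣA = 114.86 mm.
Transfer each piece to the horizontal centroidal axis using Ī + A·d² with d = y − 114.86:
  bottom plate: d = -104.86 mm → contributes +37 501 278 mm⁴
  web plate: d = 15.136 mm → contributes +9 377 351 mm⁴
  top plate: d = 138.14 mm → contributes +44 782 671 mm⁴
Total I = 91 661 300 mm⁴.

Ix ≈ 9.17 × 10⁷ mm⁴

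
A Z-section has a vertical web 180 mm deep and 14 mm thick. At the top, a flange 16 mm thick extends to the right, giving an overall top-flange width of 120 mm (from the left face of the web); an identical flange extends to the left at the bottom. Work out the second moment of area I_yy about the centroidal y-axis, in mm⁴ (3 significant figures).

Break the section into simple shapes (no overlaps), measuring from the bottom-left corner of the bounding box.
Web: 14 × 180, A = 2 520 mm², x = 113 mm, Ī = 41 160 mm⁴.
Top flange (beyond web): 106 × 16, A = 1 696 mm², x = 173 mm, Ī = 1 588 021 mm⁴.
Bottom flange (beyond web): 106 × 16, A = 1 696 mm², x = 53 mm, Ī = 1 588 021 mm⁴.
Centroid: x̄ = ΣA·x / ΣA = 113 mm.
Transfer each piece to the centroidal y-axis using Ī + A·d² with d = x − 113:
  web: d = 0 mm → contributes +41 160 mm⁴
  top flange (beyond web): d = 60 mm → contributes +7 693 621 mm⁴
  bottom flange (beyond web): d = -60 mm → contributes +7 693 621 mm⁴
Total I = 15 428 403 mm⁴.

I_yy ≈ 1.54 × 10⁷ mm⁴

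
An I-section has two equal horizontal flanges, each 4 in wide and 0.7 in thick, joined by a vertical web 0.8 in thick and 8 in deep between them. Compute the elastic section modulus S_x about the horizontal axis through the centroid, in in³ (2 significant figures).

Split into non-overlapping primitives; take the origin at the lower-left of the bounding box.
Bottom flange: 4 × 0.7, A = 2.8 in², y = 0.35 in, Ī = 0.1143 in⁴.
Web: 0.8 × 8, A = 6.4 in², y = 4.7 in, Ī = 34.13 in⁴.
Top flange: 4 × 0.7, A = 2.8 in², y = 9.05 in, Ī = 0.1143 in⁴.
By symmetry the centroid is at mid-height, ȳ = 4.7 in.
Transfer each piece to the horizontal axis through the centroid using Ī + A·d² with d = y − 4.7:
  bottom flange: d = -4.35 in → contributes +53.1 in⁴
  web: d = 0 in → contributes +34.13 in⁴
  top flange: d = 4.35 in → contributes +53.1 in⁴
Total I = 140.3 in⁴.
Extreme fibre distance c = 4.7 in; S = I/c = 29.86 in³.

S_x ≈ 30 in³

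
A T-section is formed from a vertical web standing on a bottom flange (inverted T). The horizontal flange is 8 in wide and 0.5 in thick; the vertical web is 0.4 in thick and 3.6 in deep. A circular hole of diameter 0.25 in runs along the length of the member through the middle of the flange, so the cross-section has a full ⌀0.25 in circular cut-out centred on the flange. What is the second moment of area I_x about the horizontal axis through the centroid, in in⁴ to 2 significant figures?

Decompose the section into non-overlapping parts with the origin at the bottom-left of its bounding rectangle.
Flange: 8 × 0.5, A = 4 in², y = 0.25 in, Ī = 0.08333 in⁴.
Web: 0.4 × 3.6, A = 1.44 in², y = 2.3 in, Ī = 1.555 in⁴.
Hole (subtracted): ⌀0.25, A = 0.04909 in², y = 0.25 in, Ī = 0.0001917 in⁴.
Centroid: ȳ = ΣA·y / ΣA = 0.7976 in.
Transfer each piece to the horizontal axis through the centroid using Ī + A·d² with d = y − 0.7976:
  flange: d = -0.5476 in → contributes +1.283 in⁴
  web: d = 1.502 in → contributes +4.806 in⁴
  hole: d = -0.5476 in → contributes −0.01491 in⁴
Total I = 6.073 in⁴.

I_x ≈ 6.1 in⁴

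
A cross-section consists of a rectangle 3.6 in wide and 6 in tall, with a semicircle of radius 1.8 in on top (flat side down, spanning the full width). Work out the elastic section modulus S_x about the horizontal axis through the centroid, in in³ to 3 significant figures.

Treat the section as a set of non-overlapping primitives; coordinates are from the bounding-box lower-left.
Rectangular body: 3.6 × 6, A = 21.6 in², y = 3 in, Ī = 64.8 in⁴.
Semicircular cap: semicircle r = 1.8, A = 5.0894 in², y = 6.7639 in, Ī = 1.1522 in⁴.
Centroid: ȳ = ΣA·y / ΣA = 3.7177 in.
Transfer each piece to the horizontal axis through the centroid using Ī + A·d² with d = y − 3.7177:
  rectangular body: d = -0.71774 in → contributes +75.927 in⁴
  semicircular cap: d = 3.0462 in → contributes +48.378 in⁴
Total I = 124.31 in⁴.
Extreme fibre distance c = 4.0823 in; S = I/c = 30.45 in³.

S_x ≈ 30.5 in³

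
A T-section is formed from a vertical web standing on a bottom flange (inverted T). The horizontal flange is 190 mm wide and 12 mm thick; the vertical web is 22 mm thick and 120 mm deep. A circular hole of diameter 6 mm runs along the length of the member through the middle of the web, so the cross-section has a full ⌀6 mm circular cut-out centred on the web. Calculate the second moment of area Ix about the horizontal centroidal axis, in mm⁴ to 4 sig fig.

Ix ≈ 8.498 × 10⁶ mm⁴

Break the section into simple shapes (no overlaps), measuring from the bottom-left corner of the bounding box.
Flange: 190 × 12, A = 2 280 mm², y = 6 mm, Ī = 27 360 mm⁴.
Web: 22 × 120, A = 2 640 mm², y = 72 mm, Ī = 3 168 000 mm⁴.
Hole (subtracted): ⌀6, A = 28.2743 mm², y = 72 mm, Ī = 63.6173 mm⁴.
Centroid: ȳ = ΣA·y / ΣA = 41.2378 mm.
Transfer each piece to the horizontal centroidal axis using Ī + A·d² with d = y − 41.2378:
  flange: d = -35.2378 mm → contributes +2 858 450 mm⁴
  web: d = 30.7622 mm → contributes +5 666 258 mm⁴
  hole: d = 30.7622 mm → contributes −26819.9 mm⁴
Total I = 8 497 888 mm⁴.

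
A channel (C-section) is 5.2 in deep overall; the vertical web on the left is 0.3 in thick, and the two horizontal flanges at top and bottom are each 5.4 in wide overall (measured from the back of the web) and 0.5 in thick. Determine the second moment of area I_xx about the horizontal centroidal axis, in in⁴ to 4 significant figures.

I_xx ≈ 31.79 in⁴

Split into non-overlapping primitives; take the origin at the lower-left of the bounding box.
Web: 0.3 × 5.2, A = 1.56 in², y = 2.6 in, Ī = 3.5152 in⁴.
Top flange (beyond web): 5.1 × 0.5, A = 2.55 in², y = 4.95 in, Ī = 0.053125 in⁴.
Bottom flange (beyond web): 5.1 × 0.5, A = 2.55 in², y = 0.25 in, Ī = 0.053125 in⁴.
By symmetry the centroid is at mid-height, ȳ = 2.6 in.
Transfer each piece to the horizontal centroidal axis using Ī + A·d² with d = y − 2.6:
  web: d = 0 in → contributes +3.5152 in⁴
  top flange (beyond web): d = 2.35 in → contributes +14.1355 in⁴
  bottom flange (beyond web): d = -2.35 in → contributes +14.1355 in⁴
Total I = 31.7862 in⁴.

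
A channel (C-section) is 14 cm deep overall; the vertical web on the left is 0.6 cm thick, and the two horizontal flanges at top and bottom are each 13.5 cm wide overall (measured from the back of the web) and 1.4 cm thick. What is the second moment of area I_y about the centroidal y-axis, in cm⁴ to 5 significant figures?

Split into non-overlapping primitives; take the origin at the lower-left of the bounding box.
Web: 0.6 × 14, A = 8.4 cm², x = 0.3 cm, Ī = 0.252 cm⁴.
Top flange (beyond web): 12.9 × 1.4, A = 18.06 cm², x = 7.05 cm, Ī = 250.4471 cm⁴.
Bottom flange (beyond web): 12.9 × 1.4, A = 18.06 cm², x = 7.05 cm, Ī = 250.4471 cm⁴.
Centroid: x̄ = ΣA·x / ΣA = 5.776415 cm.
Transfer each piece to the centroidal y-axis using Ī + A·d² with d = x − 5.776415:
  web: d = -5.476415 cm → contributes +252.1774 cm⁴
  top flange (beyond web): d = 1.273585 cm → contributes +279.7407 cm⁴
  bottom flange (beyond web): d = 1.273585 cm → contributes +279.7407 cm⁴
Total I = 811.6588 cm⁴.

I_y ≈ 811.66 cm⁴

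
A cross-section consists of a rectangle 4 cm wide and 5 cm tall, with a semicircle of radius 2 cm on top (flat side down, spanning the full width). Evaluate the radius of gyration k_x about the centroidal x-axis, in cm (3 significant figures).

k_x ≈ 1.92 cm

Break the section into simple shapes (no overlaps), measuring from the bottom-left corner of the bounding box.
Rectangular body: 4 × 5, A = 20 cm², y = 2.5 cm, Ī = 41.667 cm⁴.
Semicircular cap: semicircle r = 2, A = 6.2832 cm², y = 5.8488 cm, Ī = 1.7561 cm⁴.
Centroid: ȳ = ΣA·y / ΣA = 3.3006 cm.
Transfer each piece to the centroidal x-axis using Ī + A·d² with d = y − 3.3006:
  rectangular body: d = -0.80056 cm → contributes +54.485 cm⁴
  semicircular cap: d = 2.5483 cm → contributes +42.557 cm⁴
Total I = 97.042 cm⁴.
Radius of gyration: k = √(I/A) = √(97.042 / 26.283) = 1.9215 cm.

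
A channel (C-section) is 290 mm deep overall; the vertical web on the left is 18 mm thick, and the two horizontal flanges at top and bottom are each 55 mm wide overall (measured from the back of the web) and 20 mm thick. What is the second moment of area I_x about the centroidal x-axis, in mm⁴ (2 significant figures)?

Split into non-overlapping primitives; take the origin at the lower-left of the bounding box.
Web: 18 × 290, A = 5 220 mm², y = 145 mm, Ī = 36 583 500 mm⁴.
Top flange (beyond web): 37 × 20, A = 740 mm², y = 280 mm, Ī = 24 667 mm⁴.
Bottom flange (beyond web): 37 × 20, A = 740 mm², y = 10 mm, Ī = 24 667 mm⁴.
By symmetry the centroid is at mid-height, ȳ = 145 mm.
Transfer each piece to the centroidal x-axis using Ī + A·d² with d = y − 145:
  web: d = 0 mm → contributes +36 583 500 mm⁴
  top flange (beyond web): d = 135 mm → contributes +13 511 167 mm⁴
  bottom flange (beyond web): d = -135 mm → contributes +13 511 167 mm⁴
Total I = 63 605 833 mm⁴.

I_x ≈ 6.4 × 10⁷ mm⁴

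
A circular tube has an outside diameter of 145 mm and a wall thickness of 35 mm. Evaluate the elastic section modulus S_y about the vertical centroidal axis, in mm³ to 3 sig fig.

Decompose the section into non-overlapping parts with the origin at the bottom-left of its bounding rectangle.
Outer circle: ⌀145, A = 16 513 mm², x = 72.5 mm, Ī = 21 699 109 mm⁴.
Bore (subtracted): ⌀75, A = 4417.9 mm², x = 72.5 mm, Ī = 1 553 156 mm⁴.
By symmetry the centroid is at mid-width, x̄ = 72.5 mm.
All pieces are centred on the vertical centroidal axis, so I = ΣĪ (holes subtracted) = 20 145 954 mm⁴.
Extreme fibre distance c = 72.5 mm; S = I/c = 277 875 mm³.

S_y ≈ 2.78 × 10⁵ mm³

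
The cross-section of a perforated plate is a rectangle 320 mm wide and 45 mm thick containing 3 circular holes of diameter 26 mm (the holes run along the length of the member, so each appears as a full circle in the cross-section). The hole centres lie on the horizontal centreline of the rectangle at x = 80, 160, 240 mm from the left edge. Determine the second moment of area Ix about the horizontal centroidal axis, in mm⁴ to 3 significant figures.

Decompose the section into non-overlapping parts with the origin at the bottom-left of its bounding rectangle.
Plate: 320 × 45, A = 14 400 mm², y = 22.5 mm, Ī = 2 430 000 mm⁴.
Hole 1 (subtracted): ⌀26, A = 530.93 mm², y = 22.5 mm, Ī = 22 432 mm⁴.
Hole 2 (subtracted): ⌀26, A = 530.93 mm², y = 22.5 mm, Ī = 22 432 mm⁴.
Hole 3 (subtracted): ⌀26, A = 530.93 mm², y = 22.5 mm, Ī = 22 432 mm⁴.
By symmetry the centroid is at mid-height, ȳ = 22.5 mm.
All pieces are centred on the horizontal centroidal axis, so I = ΣĪ (holes subtracted) = 2 362 705 mm⁴.

Ix ≈ 2.36 × 10⁶ mm⁴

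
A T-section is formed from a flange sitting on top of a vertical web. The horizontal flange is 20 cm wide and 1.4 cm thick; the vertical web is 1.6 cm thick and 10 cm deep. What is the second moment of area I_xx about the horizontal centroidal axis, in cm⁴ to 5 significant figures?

I_xx ≈ 468.71 cm⁴

Decompose the section into non-overlapping parts with the origin at the bottom-left of its bounding rectangle.
Flange: 20 × 1.4, A = 28 cm², y = 10.7 cm, Ī = 4.573333 cm⁴.
Web: 1.6 × 10, A = 16 cm², y = 5 cm, Ī = 133.3333 cm⁴.
Centroid: ȳ = ΣA·y / ΣA = 8.627273 cm.
Transfer each piece to the horizontal centroidal axis using Ī + A·d² with d = y − 8.627273:
  flange: d = 2.072727 cm → contributes +124.8669 cm⁴
  web: d = -3.627273 cm → contributes +343.8471 cm⁴
Total I = 468.7139 cm⁴.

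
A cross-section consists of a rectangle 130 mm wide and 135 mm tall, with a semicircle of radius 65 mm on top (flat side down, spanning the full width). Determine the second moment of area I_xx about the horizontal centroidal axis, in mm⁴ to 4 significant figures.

I_xx ≈ 7.215 × 10⁷ mm⁴

Split into non-overlapping primitives; take the origin at the lower-left of the bounding box.
Rectangular body: 130 × 135, A = 17 550 mm², y = 67.5 mm, Ī = 26 654 063 mm⁴.
Semicircular cap: semicircle r = 65, A = 6636.61 mm², y = 162.587 mm, Ī = 1 959 230 mm⁴.
Centroid: ȳ = ΣA·y / ΣA = 93.5911 mm.
Transfer each piece to the horizontal centroidal axis using Ī + A·d² with d = y − 93.5911:
  rectangular body: d = -26.0911 mm → contributes +38 601 125 mm⁴
  semicircular cap: d = 68.9958 mm → contributes +33 552 287 mm⁴
Total I = 72 153 412 mm⁴.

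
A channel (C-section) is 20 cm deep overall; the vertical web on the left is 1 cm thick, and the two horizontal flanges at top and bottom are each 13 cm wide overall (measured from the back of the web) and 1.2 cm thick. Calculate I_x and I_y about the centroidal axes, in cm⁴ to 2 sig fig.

Decompose the section into non-overlapping parts with the origin at the bottom-left of its bounding rectangle.
Web: 1 × 20, A = 20 cm², y = 10 cm, Ī = 666.7 cm⁴.
Top flange (beyond web): 12 × 1.2, A = 14.4 cm², y = 19.4 cm, Ī = 1.728 cm⁴.
Bottom flange (beyond web): 12 × 1.2, A = 14.4 cm², y = 0.6 cm, Ī = 1.728 cm⁴.
By symmetry the centroid is at mid-height, ȳ = 10 cm.
Transfer each piece to the centroidal x-axis using Ī + A·d² with d = y − 10:
  web: d = 0 cm → contributes +666.7 cm⁴
  top flange (beyond web): d = 9.4 cm → contributes +1 274 cm⁴
  bottom flange (beyond web): d = -9.4 cm → contributes +1 274 cm⁴
Total I = 3 215 cm⁴.
For the y-axis: x̄ = 4.336 cm.
Repeating about the centroidal y-axis gives I_y = 846 cm⁴.

I_x ≈ 3200 cm⁴, I_y ≈ 850 cm⁴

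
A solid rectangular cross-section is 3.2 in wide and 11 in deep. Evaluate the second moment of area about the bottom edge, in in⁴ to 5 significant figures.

I_base ≈ 1419.7 in⁴

The section: 3.2 × 11, A = 35.2 in², y = 5.5 in, Ī = 354.9333 in⁴.
Transfer it to the bottom edge using Ī + A·d² with d = y − 0:
  the section: d = 5.5 in → contributes +1419.733 in⁴
Total I = 1419.733 in⁴.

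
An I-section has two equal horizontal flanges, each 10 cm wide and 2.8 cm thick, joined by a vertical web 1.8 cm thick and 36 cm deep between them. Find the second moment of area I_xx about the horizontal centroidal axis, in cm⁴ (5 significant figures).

Decompose the section into non-overlapping parts with the origin at the bottom-left of its bounding rectangle.
Bottom flange: 10 × 2.8, A = 28 cm², y = 1.4 cm, Ī = 18.29333 cm⁴.
Web: 1.8 × 36, A = 64.8 cm², y = 20.8 cm, Ī = 6998.4 cm⁴.
Top flange: 10 × 2.8, A = 28 cm², y = 40.2 cm, Ī = 18.29333 cm⁴.
By symmetry the centroid is at mid-height, ȳ = 20.8 cm.
Transfer each piece to the horizontal centroidal axis using Ī + A·d² with d = y − 20.8:
  bottom flange: d = -19.4 cm → contributes +10556.37 cm⁴
  web: d = 0 cm → contributes +6998.4 cm⁴
  top flange: d = 19.4 cm → contributes +10556.37 cm⁴
Total I = 28111.15 cm⁴.

I_xx ≈ 2.8111 × 10⁴ cm⁴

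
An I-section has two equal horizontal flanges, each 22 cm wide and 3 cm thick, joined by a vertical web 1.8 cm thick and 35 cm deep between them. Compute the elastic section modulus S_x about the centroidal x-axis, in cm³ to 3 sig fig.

S_x ≈ 2640 cm³

Treat the section as a set of non-overlapping primitives; coordinates are from the bounding-box lower-left.
Bottom flange: 22 × 3, A = 66 cm², y = 1.5 cm, Ī = 49.5 cm⁴.
Web: 1.8 × 35, A = 63 cm², y = 20.5 cm, Ī = 6431.3 cm⁴.
Top flange: 22 × 3, A = 66 cm², y = 39.5 cm, Ī = 49.5 cm⁴.
By symmetry the centroid is at mid-height, ȳ = 20.5 cm.
Transfer each piece to the centroidal x-axis using Ī + A·d² with d = y − 20.5:
  bottom flange: d = -19 cm → contributes +23 876 cm⁴
  web: d = 0 cm → contributes +6431.3 cm⁴
  top flange: d = 19 cm → contributes +23 876 cm⁴
Total I = 54 182 cm⁴.
Extreme fibre distance c = 20.5 cm; S = I/c = 2 643 cm³.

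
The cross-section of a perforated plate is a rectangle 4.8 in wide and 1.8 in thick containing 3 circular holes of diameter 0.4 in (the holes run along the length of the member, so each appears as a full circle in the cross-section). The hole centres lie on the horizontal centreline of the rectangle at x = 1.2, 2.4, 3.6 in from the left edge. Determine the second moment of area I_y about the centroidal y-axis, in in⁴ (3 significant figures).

Split into non-overlapping primitives; take the origin at the lower-left of the bounding box.
Plate: 4.8 × 1.8, A = 8.64 in², x = 2.4 in, Ī = 16.589 in⁴.
Hole 1 (subtracted): ⌀0.4, A = 0.12566 in², x = 1.2 in, Ī = 0.0012566 in⁴.
Hole 2 (subtracted): ⌀0.4, A = 0.12566 in², x = 2.4 in, Ī = 0.0012566 in⁴.
Hole 3 (subtracted): ⌀0.4, A = 0.12566 in², x = 3.6 in, Ī = 0.0012566 in⁴.
By symmetry the centroid is at mid-width, x̄ = 2.4 in.
Transfer each piece to the centroidal y-axis using Ī + A·d² with d = x − 2.4:
  plate: d = 0 in → contributes +16.589 in⁴
  hole 1: d = -1.2 in → contributes −0.18221 in⁴
  hole 2: d = 0 in → contributes −0.0012566 in⁴
  hole 3: d = 1.2 in → contributes −0.18221 in⁴
Total I = 16.223 in⁴.

I_y ≈ 16.2 in⁴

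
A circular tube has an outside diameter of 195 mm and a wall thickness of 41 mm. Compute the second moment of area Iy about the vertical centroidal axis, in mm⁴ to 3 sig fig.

Decompose the section into non-overlapping parts with the origin at the bottom-left of its bounding rectangle.
Outer circle: ⌀195, A = 29 865 mm², x = 97.5 mm, Ī = 70 975 481 mm⁴.
Bore (subtracted): ⌀113, A = 10 029 mm², x = 97.5 mm, Ī = 8 003 569 mm⁴.
By symmetry the centroid is at mid-width, x̄ = 97.5 mm.
All pieces are centred on the vertical centroidal axis, so I = ΣĪ (holes subtracted) = 62 971 912 mm⁴.

Iy ≈ 6.30 × 10⁷ mm⁴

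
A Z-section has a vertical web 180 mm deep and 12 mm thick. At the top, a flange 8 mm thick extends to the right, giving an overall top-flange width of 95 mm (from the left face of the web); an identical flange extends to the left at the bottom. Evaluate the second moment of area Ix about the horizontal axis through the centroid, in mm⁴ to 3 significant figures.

Decompose the section into non-overlapping parts with the origin at the bottom-left of its bounding rectangle.
Web: 12 × 180, A = 2 160 mm², y = 90 mm, Ī = 5 832 000 mm⁴.
Top flange (beyond web): 83 × 8, A = 664 mm², y = 176 mm, Ī = 3541.3 mm⁴.
Bottom flange (beyond web): 83 × 8, A = 664 mm², y = 4 mm, Ī = 3541.3 mm⁴.
Centroid: ȳ = ΣA·y / ΣA = 90 mm.
Transfer each piece to the horizontal axis through the centroid using Ī + A·d² with d = y − 90:
  web: d = 0 mm → contributes +5 832 000 mm⁴
  top flange (beyond web): d = 86 mm → contributes +4 914 485 mm⁴
  bottom flange (beyond web): d = -86 mm → contributes +4 914 485 mm⁴
Total I = 15 660 971 mm⁴.

Ix ≈ 1.57 × 10⁷ mm⁴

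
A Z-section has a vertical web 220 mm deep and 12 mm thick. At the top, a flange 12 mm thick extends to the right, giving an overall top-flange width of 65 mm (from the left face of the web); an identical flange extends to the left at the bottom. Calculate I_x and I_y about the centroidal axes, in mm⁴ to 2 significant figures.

Split into non-overlapping primitives; take the origin at the lower-left of the bounding box.
Web: 12 × 220, A = 2 640 mm², y = 110 mm, Ī = 10 648 000 mm⁴.
Top flange (beyond web): 53 × 12, A = 636 mm², y = 214 mm, Ī = 7 632 mm⁴.
Bottom flange (beyond web): 53 × 12, A = 636 mm², y = 6 mm, Ī = 7 632 mm⁴.
Centroid: ȳ = ΣA·y / ΣA = 110 mm.
Transfer each piece to the centroidal x-axis using Ī + A·d² with d = y − 110:
  web: d = 0 mm → contributes +10 648 000 mm⁴
  top flange (beyond web): d = 104 mm → contributes +6 886 608 mm⁴
  bottom flange (beyond web): d = -104 mm → contributes +6 886 608 mm⁴
Total I = 24 421 216 mm⁴.
For the y-axis: x̄ = 59 mm.
Repeating about the centroidal y-axis gives I_y = 1 672 984 mm⁴.

I_x ≈ 2.4 × 10⁷ mm⁴, I_y ≈ 1.7 × 10⁶ mm⁴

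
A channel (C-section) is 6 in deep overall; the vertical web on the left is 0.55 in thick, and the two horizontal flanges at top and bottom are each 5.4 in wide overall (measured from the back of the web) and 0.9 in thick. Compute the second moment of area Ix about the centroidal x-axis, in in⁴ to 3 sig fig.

Ix ≈ 67.3 in⁴

Decompose the section into non-overlapping parts with the origin at the bottom-left of its bounding rectangle.
Web: 0.55 × 6, A = 3.3 in², y = 3 in, Ī = 9.9 in⁴.
Top flange (beyond web): 4.85 × 0.9, A = 4.365 in², y = 5.55 in, Ī = 0.29464 in⁴.
Bottom flange (beyond web): 4.85 × 0.9, A = 4.365 in², y = 0.45 in, Ī = 0.29464 in⁴.
By symmetry the centroid is at mid-height, ȳ = 3 in.
Transfer each piece to the centroidal x-axis using Ī + A·d² with d = y − 3:
  web: d = 0 in → contributes +9.9 in⁴
  top flange (beyond web): d = 2.55 in → contributes +28.678 in⁴
  bottom flange (beyond web): d = -2.55 in → contributes +28.678 in⁴
Total I = 67.256 in⁴.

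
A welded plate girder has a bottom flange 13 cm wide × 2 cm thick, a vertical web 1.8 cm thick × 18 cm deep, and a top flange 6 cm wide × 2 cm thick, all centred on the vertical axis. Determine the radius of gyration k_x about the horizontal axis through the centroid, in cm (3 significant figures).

Decompose the section into non-overlapping parts with the origin at the bottom-left of its bounding rectangle.
Bottom plate: 13 × 2, A = 26 cm², y = 1 cm, Ī = 8.6667 cm⁴.
Web plate: 1.8 × 18, A = 32.4 cm², y = 11 cm, Ī = 874.8 cm⁴.
Top plate: 6 × 2, A = 12 cm², y = 21 cm, Ī = 4 cm⁴.
Centroid: ȳ = ΣA·y / ΣA = 9.0114 cm.
Transfer each piece to the horizontal axis through the centroid using Ī + A·d² with d = y − 9.0114:
  bottom plate: d = -8.0114 cm → contributes +1677.4 cm⁴
  web plate: d = 1.9886 cm → contributes +1002.9 cm⁴
  top plate: d = 11.989 cm → contributes +1728.7 cm⁴
Total I = 4409.1 cm⁴.
Radius of gyration: k = √(I/A) = √(4409.1 / 70.4) = 7.9138 cm.

k_x ≈ 7.91 cm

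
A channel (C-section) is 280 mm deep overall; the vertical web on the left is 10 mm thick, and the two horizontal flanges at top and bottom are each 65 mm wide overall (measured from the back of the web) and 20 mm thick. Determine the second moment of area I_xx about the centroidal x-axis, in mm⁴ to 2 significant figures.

I_xx ≈ 5.6 × 10⁷ mm⁴

Split into non-overlapping primitives; take the origin at the lower-left of the bounding box.
Web: 10 × 280, A = 2 800 mm², y = 140 mm, Ī = 18 293 333 mm⁴.
Top flange (beyond web): 55 × 20, A = 1 100 mm², y = 270 mm, Ī = 36 667 mm⁴.
Bottom flange (beyond web): 55 × 20, A = 1 100 mm², y = 10 mm, Ī = 36 667 mm⁴.
By symmetry the centroid is at mid-height, ȳ = 140 mm.
Transfer each piece to the centroidal x-axis using Ī + A·d² with d = y − 140:
  web: d = 0 mm → contributes +18 293 333 mm⁴
  top flange (beyond web): d = 130 mm → contributes +18 626 667 mm⁴
  bottom flange (beyond web): d = -130 mm → contributes +18 626 667 mm⁴
Total I = 55 546 667 mm⁴.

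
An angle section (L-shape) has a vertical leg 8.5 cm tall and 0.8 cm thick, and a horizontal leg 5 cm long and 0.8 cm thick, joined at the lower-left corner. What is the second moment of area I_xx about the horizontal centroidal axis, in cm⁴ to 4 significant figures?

Treat the section as a set of non-overlapping primitives; coordinates are from the bounding-box lower-left.
Vertical leg: 0.8 × 8.5, A = 6.8 cm², y = 4.25 cm, Ī = 40.9417 cm⁴.
Horizontal leg (remainder): 4.2 × 0.8, A = 3.36 cm², y = 0.4 cm, Ī = 0.1792 cm⁴.
Centroid: ȳ = ΣA·y / ΣA = 2.97677 cm.
Transfer each piece to the horizontal centroidal axis using Ī + A·d² with d = y − 2.97677:
  vertical leg: d = 1.27323 cm → contributes +51.9652 cm⁴
  horizontal leg (remainder): d = -2.57677 cm → contributes +22.4888 cm⁴
Total I = 74.454 cm⁴.

I_xx ≈ 74.45 cm⁴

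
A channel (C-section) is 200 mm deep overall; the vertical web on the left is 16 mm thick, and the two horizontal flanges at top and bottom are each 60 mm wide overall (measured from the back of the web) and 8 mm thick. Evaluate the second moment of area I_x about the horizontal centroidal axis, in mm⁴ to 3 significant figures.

Split into non-overlapping primitives; take the origin at the lower-left of the bounding box.
Web: 16 × 200, A = 3 200 mm², y = 100 mm, Ī = 10 666 667 mm⁴.
Top flange (beyond web): 44 × 8, A = 352 mm², y = 196 mm, Ī = 1877.3 mm⁴.
Bottom flange (beyond web): 44 × 8, A = 352 mm², y = 4 mm, Ī = 1877.3 mm⁴.
By symmetry the centroid is at mid-height, ȳ = 100 mm.
Transfer each piece to the horizontal centroidal axis using Ī + A·d² with d = y − 100:
  web: d = 0 mm → contributes +10 666 667 mm⁴
  top flange (beyond web): d = 96 mm → contributes +3 245 909 mm⁴
  bottom flange (beyond web): d = -96 mm → contributes +3 245 909 mm⁴
Total I = 17 158 485 mm⁴.

I_x ≈ 1.72 × 10⁷ mm⁴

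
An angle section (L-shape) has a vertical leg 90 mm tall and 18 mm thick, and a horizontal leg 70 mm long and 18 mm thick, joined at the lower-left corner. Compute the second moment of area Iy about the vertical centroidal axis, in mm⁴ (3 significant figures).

Split into non-overlapping primitives; take the origin at the lower-left of the bounding box.
Vertical leg: 18 × 90, A = 1 620 mm², x = 9 mm, Ī = 43 740 mm⁴.
Horizontal leg (remainder): 52 × 18, A = 936 mm², x = 44 mm, Ī = 210 912 mm⁴.
Centroid: x̄ = ΣA·x / ΣA = 21.817 mm.
Transfer each piece to the vertical centroidal axis using Ī + A·d² with d = x − 21.817:
  vertical leg: d = -12.817 mm → contributes +309 862 mm⁴
  horizontal leg (remainder): d = 22.183 mm → contributes +671 508 mm⁴
Total I = 981 370 mm⁴.

Iy ≈ 9.81 × 10⁵ mm⁴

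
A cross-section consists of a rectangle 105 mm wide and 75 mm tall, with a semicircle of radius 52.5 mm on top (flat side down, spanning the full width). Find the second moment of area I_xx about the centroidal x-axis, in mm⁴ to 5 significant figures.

I_xx ≈ 1.4509 × 10⁷ mm⁴

Treat the section as a set of non-overlapping primitives; coordinates are from the bounding-box lower-left.
Rectangular body: 105 × 75, A = 7 875 mm², y = 37.5 mm, Ī = 3 691 406 mm⁴.
Semicircular cap: semicircle r = 52.5, A = 4329.507 mm², y = 97.28169 mm, Ī = 833814.2 mm⁴.
Centroid: ȳ = ΣA·y / ΣA = 58.70735 mm.
Transfer each piece to the centroidal x-axis using Ī + A·d² with d = y − 58.70735:
  rectangular body: d = -21.20735 mm → contributes +7 233 201 mm⁴
  semicircular cap: d = 38.57434 mm → contributes +7 276 034 mm⁴
Total I = 14 509 235 mm⁴.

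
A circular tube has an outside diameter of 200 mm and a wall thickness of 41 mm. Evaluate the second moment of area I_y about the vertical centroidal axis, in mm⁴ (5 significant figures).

I_y ≈ 6.9023 × 10⁷ mm⁴

Split into non-overlapping primitives; take the origin at the lower-left of the bounding box.
Outer circle: ⌀200, A = 31415.93 mm², x = 100 mm, Ī = 78 539 816 mm⁴.
Bore (subtracted): ⌀118, A = 10935.88 mm², x = 100 mm, Ī = 9 516 953 mm⁴.
By symmetry the centroid is at mid-width, x̄ = 100 mm.
All pieces are centred on the vertical centroidal axis, so I = ΣĪ (holes subtracted) = 69 022 863 mm⁴.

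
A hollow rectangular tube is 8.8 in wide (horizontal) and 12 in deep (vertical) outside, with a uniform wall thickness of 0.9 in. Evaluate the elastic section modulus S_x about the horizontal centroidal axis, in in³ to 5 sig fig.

Split into non-overlapping primitives; take the origin at the lower-left of the bounding box.
Outer rectangle: 8.8 × 12, A = 105.6 in², y = 6 in, Ī = 1267.2 in⁴.
Inner void (subtracted): 7 × 10.2, A = 71.4 in², y = 6 in, Ī = 619.038 in⁴.
By symmetry the centroid is at mid-height, ȳ = 6 in.
All pieces are centred on the horizontal centroidal axis, so I = ΣĪ (holes subtracted) = 648.162 in⁴.
Extreme fibre distance c = 6 in; S = I/c = 108.027 in³.

S_x ≈ 108.03 in³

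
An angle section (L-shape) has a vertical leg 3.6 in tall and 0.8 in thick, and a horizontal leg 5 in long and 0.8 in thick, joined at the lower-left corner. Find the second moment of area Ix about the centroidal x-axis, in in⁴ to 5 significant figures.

Break the section into simple shapes (no overlaps), measuring from the bottom-left corner of the bounding box.
Vertical leg: 0.8 × 3.6, A = 2.88 in², y = 1.8 in, Ī = 3.1104 in⁴.
Horizontal leg (remainder): 4.2 × 0.8, A = 3.36 in², y = 0.4 in, Ī = 0.1792 in⁴.
Centroid: ȳ = ΣA·y / ΣA = 1.046154 in.
Transfer each piece to the centroidal x-axis using Ī + A·d² with d = y − 1.046154:
  vertical leg: d = 0.7538462 in → contributes +4.747058 in⁴
  horizontal leg (remainder): d = -0.6461538 in → contributes +1.58205 in⁴
Total I = 6.329108 in⁴.

Ix ≈ 6.3291 in⁴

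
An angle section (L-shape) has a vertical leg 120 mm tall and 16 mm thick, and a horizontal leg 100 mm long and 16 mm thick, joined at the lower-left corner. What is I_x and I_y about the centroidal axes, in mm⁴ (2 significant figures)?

Treat the section as a set of non-overlapping primitives; coordinates are from the bounding-box lower-left.
Vertical leg: 16 × 120, A = 1 920 mm², y = 60 mm, Ī = 2 304 000 mm⁴.
Horizontal leg (remainder): 84 × 16, A = 1 344 mm², y = 8 mm, Ī = 28 672 mm⁴.
Centroid: ȳ = ΣA·y / ΣA = 38.59 mm.
Transfer each piece to the centroidal x-axis using Ī + A·d² with d = y − 38.59:
  vertical leg: d = 21.41 mm → contributes +3 184 250 mm⁴
  horizontal leg (remainder): d = -30.59 mm → contributes +1 286 172 mm⁴
Total I = 4 470 423 mm⁴.
For the y-axis: x̄ = 28.59 mm.
Repeating about the centroidal y-axis gives I_y = 2 807 703 mm⁴.

I_x ≈ 4.5 × 10⁶ mm⁴, I_y ≈ 2.8 × 10⁶ mm⁴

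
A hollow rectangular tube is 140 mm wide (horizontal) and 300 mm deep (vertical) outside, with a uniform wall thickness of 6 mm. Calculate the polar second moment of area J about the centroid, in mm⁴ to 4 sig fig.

Split into non-overlapping primitives; take the origin at the lower-left of the bounding box.
Outer rectangle: 140 × 300, A = 42 000 mm², y = 150 mm, Ī = 315 000 000 mm⁴.
Inner void (subtracted): 128 × 288, A = 36 864 mm², y = 150 mm, Ī = 254 803 968 mm⁴.
By symmetry the centroid is at mid-height, ȳ = 150 mm.
All pieces are centred on the centroidal x-axis, so I = ΣĪ (holes subtracted) = 60 196 032 mm⁴.
Repeating about the centroidal y-axis gives I_y = 18 268 352 mm⁴.
Polar second moment: J = I_x + I_y = 78 464 384 mm⁴.

J ≈ 7.846 × 10⁷ mm⁴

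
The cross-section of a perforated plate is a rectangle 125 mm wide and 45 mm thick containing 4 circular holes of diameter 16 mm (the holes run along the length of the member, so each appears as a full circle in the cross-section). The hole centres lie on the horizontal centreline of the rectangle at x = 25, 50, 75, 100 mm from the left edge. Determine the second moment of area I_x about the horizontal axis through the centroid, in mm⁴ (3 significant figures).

Treat the section as a set of non-overlapping primitives; coordinates are from the bounding-box lower-left.
Plate: 125 × 45, A = 5 625 mm², y = 22.5 mm, Ī = 949 219 mm⁴.
Hole 1 (subtracted): ⌀16, A = 201.06 mm², y = 22.5 mm, Ī = 3 217 mm⁴.
Hole 2 (subtracted): ⌀16, A = 201.06 mm², y = 22.5 mm, Ī = 3 217 mm⁴.
Hole 3 (subtracted): ⌀16, A = 201.06 mm², y = 22.5 mm, Ī = 3 217 mm⁴.
Hole 4 (subtracted): ⌀16, A = 201.06 mm², y = 22.5 mm, Ī = 3 217 mm⁴.
By symmetry the centroid is at mid-height, ȳ = 22.5 mm.
All pieces are centred on the horizontal axis through the centroid, so I = ΣĪ (holes subtracted) = 936 351 mm⁴.

I_x ≈ 9.36 × 10⁵ mm⁴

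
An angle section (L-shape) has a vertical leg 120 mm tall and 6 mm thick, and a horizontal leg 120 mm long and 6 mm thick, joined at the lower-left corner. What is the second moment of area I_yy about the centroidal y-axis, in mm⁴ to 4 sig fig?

Treat the section as a set of non-overlapping primitives; coordinates are from the bounding-box lower-left.
Vertical leg: 6 × 120, A = 720 mm², x = 3 mm, Ī = 2 160 mm⁴.
Horizontal leg (remainder): 114 × 6, A = 684 mm², x = 63 mm, Ī = 740 772 mm⁴.
Centroid: x̄ = ΣA·x / ΣA = 32.2308 mm.
Transfer each piece to the centroidal y-axis using Ī + A·d² with d = x − 32.2308:
  vertical leg: d = -29.2308 mm → contributes +617 355 mm⁴
  horizontal leg (remainder): d = 30.7692 mm → contributes +1 388 346 mm⁴
Total I = 2 005 701 mm⁴.

I_yy ≈ 2.006 × 10⁶ mm⁴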